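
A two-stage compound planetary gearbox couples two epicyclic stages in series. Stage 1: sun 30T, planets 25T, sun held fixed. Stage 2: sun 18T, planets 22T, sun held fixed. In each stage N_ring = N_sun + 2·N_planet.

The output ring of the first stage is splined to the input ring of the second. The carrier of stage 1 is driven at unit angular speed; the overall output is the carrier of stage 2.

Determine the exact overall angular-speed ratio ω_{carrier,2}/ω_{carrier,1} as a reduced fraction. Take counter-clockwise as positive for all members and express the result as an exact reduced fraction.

341/320

Stage 1: N_ring = 30 + 2·25 = 80
Stage 1: 30(ω_s−ω_c) = −80(ω_r−ω_c),  ω_s=0, ω_c=1
Stage 1: ω_r = 1 − (30/80)(0−1) = 11/8
  ⇒ ω_r¹/ω_c¹ = 11/8
Stage 2: N_ring = 18 + 2·22 = 62
Stage 2: 18(ω_s−ω_c) = −62(ω_r−ω_c),  ω_s=0, ω_r=1
Stage 2: 18(0−ω_c) = −62(1−ω_c)  ⇒  80ω_c = 62  ⇒  ω_c = 31/40
  ⇒ ω_c²/ω_r² = 31/40
Coupling ω_r² = ω_r¹ ⇒ overall = 11/8 × 31/40 = 341/320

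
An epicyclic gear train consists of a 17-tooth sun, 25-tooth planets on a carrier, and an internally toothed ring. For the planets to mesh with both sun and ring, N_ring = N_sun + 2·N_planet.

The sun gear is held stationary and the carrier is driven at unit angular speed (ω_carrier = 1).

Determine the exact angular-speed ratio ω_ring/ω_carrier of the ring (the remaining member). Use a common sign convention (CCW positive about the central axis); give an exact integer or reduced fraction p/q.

N_ring = 17 + 2·25 = 67
17(ω_s−ω_c) = −67(ω_r−ω_c),  ω_s=0, ω_c=1
ω_r = 1 − (17/67)(0−1) = 84/67
ω_r/ω_c = 84/67

84/67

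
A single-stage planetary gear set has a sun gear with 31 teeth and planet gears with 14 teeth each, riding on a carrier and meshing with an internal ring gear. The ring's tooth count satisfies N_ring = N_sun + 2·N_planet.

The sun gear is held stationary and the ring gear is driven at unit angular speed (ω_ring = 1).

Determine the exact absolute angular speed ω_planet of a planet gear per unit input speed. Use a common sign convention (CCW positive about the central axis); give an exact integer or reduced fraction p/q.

N_ring = 31 + 2·14 = 59
31(ω_s−ω_c) = −59(ω_r−ω_c),  ω_s=0, ω_r=1
31(0−ω_c) = −59(1−ω_c)  ⇒  90ω_c = 59  ⇒  ω_c = 59/90
sun–planet: 31·(0−59/90) = −14·(ω_p−ω_c)  ⇒  ω_p−ω_c = −(31/14)·(-59/90) = 1829/1260
ω_p = 59/90 + 1829/1260 = 59/28

59/28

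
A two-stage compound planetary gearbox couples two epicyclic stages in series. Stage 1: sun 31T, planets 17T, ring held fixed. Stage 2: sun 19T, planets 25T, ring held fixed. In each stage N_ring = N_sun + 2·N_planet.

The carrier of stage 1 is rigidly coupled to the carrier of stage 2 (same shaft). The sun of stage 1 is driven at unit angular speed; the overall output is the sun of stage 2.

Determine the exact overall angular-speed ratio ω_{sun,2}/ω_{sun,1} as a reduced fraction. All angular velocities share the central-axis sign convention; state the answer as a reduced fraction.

Stage 1: N_ring = 31 + 2·17 = 65
Stage 1: 31(ω_s−ω_c) = −65(ω_r−ω_c),  ω_r=0, ω_s=1
Stage 1: 31(1−ω_c) = −65(0−ω_c)  ⇒  96ω_c = 31  ⇒  ω_c = 31/96
  ⇒ ω_c¹/ω_s¹ = 31/96
Stage 2: N_ring = 19 + 2·25 = 69
Stage 2: 19(ω_s−ω_c) = −69(ω_r−ω_c),  ω_r=0, ω_c=1
Stage 2: ω_s = 1 − (69/19)(0−1) = 88/19
  ⇒ ω_s²/ω_c² = 88/19
Coupling ω_c² = ω_c¹ ⇒ overall = 31/96 × 88/19 = 341/228

341/228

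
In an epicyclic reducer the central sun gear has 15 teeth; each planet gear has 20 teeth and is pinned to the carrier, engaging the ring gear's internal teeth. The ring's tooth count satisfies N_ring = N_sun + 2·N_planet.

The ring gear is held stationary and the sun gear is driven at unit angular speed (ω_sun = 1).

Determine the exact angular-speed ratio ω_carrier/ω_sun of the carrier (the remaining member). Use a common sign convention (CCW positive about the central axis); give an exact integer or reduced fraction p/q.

3/14

N_ring = 15 + 2·20 = 55
15(ω_s−ω_c) = −55(ω_r−ω_c),  ω_r=0, ω_s=1
15(1−ω_c) = −55(0−ω_c)  ⇒  70ω_c = 15  ⇒  ω_c = 3/14
ω_c/ω_s = 3/14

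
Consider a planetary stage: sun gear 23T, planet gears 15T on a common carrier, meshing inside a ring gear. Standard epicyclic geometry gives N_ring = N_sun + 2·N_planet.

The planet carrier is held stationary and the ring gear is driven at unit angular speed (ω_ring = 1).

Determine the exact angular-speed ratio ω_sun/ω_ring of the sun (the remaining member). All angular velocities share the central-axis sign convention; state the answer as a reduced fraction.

-53/23

N_ring = 23 + 2·15 = 53
23(ω_s−ω_c) = −53(ω_r−ω_c),  ω_c=0, ω_r=1
ω_s = 0 − (53/23)(1−0) = -53/23
ω_s/ω_r = -53/23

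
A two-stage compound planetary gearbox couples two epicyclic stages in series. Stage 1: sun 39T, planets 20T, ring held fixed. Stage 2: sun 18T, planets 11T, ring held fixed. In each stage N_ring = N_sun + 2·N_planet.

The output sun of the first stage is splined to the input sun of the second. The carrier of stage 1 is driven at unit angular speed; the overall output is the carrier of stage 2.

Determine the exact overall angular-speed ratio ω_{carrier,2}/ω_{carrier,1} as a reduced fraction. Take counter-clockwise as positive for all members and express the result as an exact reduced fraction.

354/377

Stage 1: N_ring = 39 + 2·20 = 79
Stage 1: 39(ω_s−ω_c) = −79(ω_r−ω_c),  ω_r=0, ω_c=1
Stage 1: ω_s = 1 − (79/39)(0−1) = 118/39
  ⇒ ω_s¹/ω_c¹ = 118/39
Stage 2: N_ring = 18 + 2·11 = 40
Stage 2: 18(ω_s−ω_c) = −40(ω_r−ω_c),  ω_r=0, ω_s=1
Stage 2: 18(1−ω_c) = −40(0−ω_c)  ⇒  58ω_c = 18  ⇒  ω_c = 9/29
  ⇒ ω_c²/ω_s² = 9/29
Coupling ω_s² = ω_s¹ ⇒ overall = 118/39 × 9/29 = 354/377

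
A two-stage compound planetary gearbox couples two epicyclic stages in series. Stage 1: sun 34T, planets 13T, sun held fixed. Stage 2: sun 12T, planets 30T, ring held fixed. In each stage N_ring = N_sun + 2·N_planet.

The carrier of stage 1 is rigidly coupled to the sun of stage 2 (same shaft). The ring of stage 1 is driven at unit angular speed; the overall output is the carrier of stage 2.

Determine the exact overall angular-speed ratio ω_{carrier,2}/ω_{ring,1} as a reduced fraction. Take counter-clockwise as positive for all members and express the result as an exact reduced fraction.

Stage 1: N_ring = 34 + 2·13 = 60
Stage 1: 34(ω_s−ω_c) = −60(ω_r−ω_c),  ω_s=0, ω_r=1
Stage 1: 34(0−ω_c) = −60(1−ω_c)  ⇒  94ω_c = 60  ⇒  ω_c = 30/47
  ⇒ ω_c¹/ω_r¹ = 30/47
Stage 2: N_ring = 12 + 2·30 = 72
Stage 2: 12(ω_s−ω_c) = −72(ω_r−ω_c),  ω_r=0, ω_s=1
Stage 2: 12(1−ω_c) = −72(0−ω_c)  ⇒  84ω_c = 12  ⇒  ω_c = 1/7
  ⇒ ω_c²/ω_s² = 1/7
Coupling ω_s² = ω_c¹ ⇒ overall = 30/47 × 1/7 = 30/329

30/329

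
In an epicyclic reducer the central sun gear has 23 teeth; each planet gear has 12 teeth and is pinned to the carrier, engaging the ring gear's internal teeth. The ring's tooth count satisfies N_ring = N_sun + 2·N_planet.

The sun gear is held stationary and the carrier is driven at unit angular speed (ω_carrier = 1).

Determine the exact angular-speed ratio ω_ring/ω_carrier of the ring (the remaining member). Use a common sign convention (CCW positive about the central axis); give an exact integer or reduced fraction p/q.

N_ring = 23 + 2·12 = 47
23(ω_s−ω_c) = −47(ω_r−ω_c),  ω_s=0, ω_c=1
ω_r = 1 − (23/47)(0−1) = 70/47
ω_r/ω_c = 70/47

70/47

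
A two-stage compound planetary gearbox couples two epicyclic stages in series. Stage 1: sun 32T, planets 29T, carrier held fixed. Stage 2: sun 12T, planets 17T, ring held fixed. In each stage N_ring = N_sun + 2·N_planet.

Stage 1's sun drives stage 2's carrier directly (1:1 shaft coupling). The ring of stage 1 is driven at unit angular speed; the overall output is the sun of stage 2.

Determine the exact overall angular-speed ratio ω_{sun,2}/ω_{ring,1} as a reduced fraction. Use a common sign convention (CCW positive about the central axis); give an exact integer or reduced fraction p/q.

Stage 1: N_ring = 32 + 2·29 = 90
Stage 1: 32(ω_s−ω_c) = −90(ω_r−ω_c),  ω_c=0, ω_r=1
Stage 1: ω_s = 0 − (90/32)(1−0) = -45/16
  ⇒ ω_s¹/ω_r¹ = -45/16
Stage 2: N_ring = 12 + 2·17 = 46
Stage 2: 12(ω_s−ω_c) = −46(ω_r−ω_c),  ω_r=0, ω_c=1
Stage 2: ω_s = 1 − (46/12)(0−1) = 29/6
  ⇒ ω_s²/ω_c² = 29/6
Coupling ω_c² = ω_s¹ ⇒ overall = -45/16 × 29/6 = -435/32

-435/32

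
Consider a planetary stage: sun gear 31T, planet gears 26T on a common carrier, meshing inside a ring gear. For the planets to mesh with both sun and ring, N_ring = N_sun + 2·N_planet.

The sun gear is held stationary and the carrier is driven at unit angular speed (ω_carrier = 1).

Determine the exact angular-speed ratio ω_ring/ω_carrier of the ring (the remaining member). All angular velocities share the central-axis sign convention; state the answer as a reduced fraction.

N_ring = 31 + 2·26 = 83
31(ω_s−ω_c) = −83(ω_r−ω_c),  ω_s=0, ω_c=1
ω_r = 1 − (31/83)(0−1) = 114/83
ω_r/ω_c = 114/83

114/83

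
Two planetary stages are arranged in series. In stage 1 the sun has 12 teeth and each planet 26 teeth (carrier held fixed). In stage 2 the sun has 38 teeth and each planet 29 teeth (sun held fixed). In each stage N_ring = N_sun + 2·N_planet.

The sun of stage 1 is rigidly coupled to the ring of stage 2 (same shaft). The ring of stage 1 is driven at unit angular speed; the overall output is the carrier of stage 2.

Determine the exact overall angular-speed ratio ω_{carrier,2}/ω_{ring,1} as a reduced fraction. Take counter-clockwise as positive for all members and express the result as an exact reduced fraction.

Stage 1: N_ring = 12 + 2·26 = 64
Stage 1: 12(ω_s−ω_c) = −64(ω_r−ω_c),  ω_c=0, ω_r=1
Stage 1: ω_s = 0 − (64/12)(1−0) = -16/3
  ⇒ ω_s¹/ω_r¹ = -16/3
Stage 2: N_ring = 38 + 2·29 = 96
Stage 2: 38(ω_s−ω_c) = −96(ω_r−ω_c),  ω_s=0, ω_r=1
Stage 2: 38(0−ω_c) = −96(1−ω_c)  ⇒  134ω_c = 96  ⇒  ω_c = 48/67
  ⇒ ω_c²/ω_r² = 48/67
Coupling ω_r² = ω_s¹ ⇒ overall = -16/3 × 48/67 = -256/67

-256/67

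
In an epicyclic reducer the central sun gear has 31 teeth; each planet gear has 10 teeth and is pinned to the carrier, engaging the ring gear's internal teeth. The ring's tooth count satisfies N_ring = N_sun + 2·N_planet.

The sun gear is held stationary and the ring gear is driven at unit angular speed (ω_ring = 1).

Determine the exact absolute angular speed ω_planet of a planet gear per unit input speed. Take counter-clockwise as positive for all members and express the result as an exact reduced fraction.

N_ring = 31 + 2·10 = 51
31(ω_s−ω_c) = −51(ω_r−ω_c),  ω_s=0, ω_r=1
31(0−ω_c) = −51(1−ω_c)  ⇒  82ω_c = 51  ⇒  ω_c = 51/82
sun–planet: 31·(0−51/82) = −10·(ω_p−ω_c)  ⇒  ω_p−ω_c = −(31/10)·(-51/82) = 1581/820
ω_p = 51/82 + 1581/820 = 51/20

51/20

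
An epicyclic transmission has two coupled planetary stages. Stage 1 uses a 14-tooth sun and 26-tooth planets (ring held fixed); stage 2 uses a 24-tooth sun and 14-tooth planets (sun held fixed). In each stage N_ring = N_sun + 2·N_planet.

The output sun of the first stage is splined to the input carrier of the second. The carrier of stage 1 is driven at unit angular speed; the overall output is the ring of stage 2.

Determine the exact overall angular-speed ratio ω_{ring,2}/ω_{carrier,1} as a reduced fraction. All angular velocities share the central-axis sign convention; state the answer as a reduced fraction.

760/91

Stage 1: N_ring = 14 + 2·26 = 66
Stage 1: 14(ω_s−ω_c) = −66(ω_r−ω_c),  ω_r=0, ω_c=1
Stage 1: ω_s = 1 − (66/14)(0−1) = 40/7
  ⇒ ω_s¹/ω_c¹ = 40/7
Stage 2: N_ring = 24 + 2·14 = 52
Stage 2: 24(ω_s−ω_c) = −52(ω_r−ω_c),  ω_s=0, ω_c=1
Stage 2: ω_r = 1 − (24/52)(0−1) = 19/13
  ⇒ ω_r²/ω_c² = 19/13
Coupling ω_c² = ω_s¹ ⇒ overall = 40/7 × 19/13 = 760/91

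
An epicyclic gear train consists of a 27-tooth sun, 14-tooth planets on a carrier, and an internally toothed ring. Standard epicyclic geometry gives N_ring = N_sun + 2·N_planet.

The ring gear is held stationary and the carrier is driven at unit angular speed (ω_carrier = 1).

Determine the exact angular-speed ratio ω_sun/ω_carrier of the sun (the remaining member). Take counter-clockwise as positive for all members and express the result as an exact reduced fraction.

82/27

N_ring = 27 + 2·14 = 55
27(ω_s−ω_c) = −55(ω_r−ω_c),  ω_r=0, ω_c=1
ω_s = 1 − (55/27)(0−1) = 82/27
ω_s/ω_c = 82/27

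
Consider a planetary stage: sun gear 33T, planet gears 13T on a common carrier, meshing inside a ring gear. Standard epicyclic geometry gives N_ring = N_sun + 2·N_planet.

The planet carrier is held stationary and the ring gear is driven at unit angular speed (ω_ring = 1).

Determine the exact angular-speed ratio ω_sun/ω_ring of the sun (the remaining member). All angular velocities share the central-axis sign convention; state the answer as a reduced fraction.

N_ring = 33 + 2·13 = 59
33(ω_s−ω_c) = −59(ω_r−ω_c),  ω_c=0, ω_r=1
ω_s = 0 − (59/33)(1−0) = -59/33
ω_s/ω_r = -59/33

-59/33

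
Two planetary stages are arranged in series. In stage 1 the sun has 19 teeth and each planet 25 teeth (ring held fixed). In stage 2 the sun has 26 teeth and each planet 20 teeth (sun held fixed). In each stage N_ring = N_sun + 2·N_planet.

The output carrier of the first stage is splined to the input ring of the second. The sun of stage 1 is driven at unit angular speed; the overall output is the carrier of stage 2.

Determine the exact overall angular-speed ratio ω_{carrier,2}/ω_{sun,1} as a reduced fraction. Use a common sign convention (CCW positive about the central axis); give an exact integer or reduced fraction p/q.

Stage 1: N_ring = 19 + 2·25 = 69
Stage 1: 19(ω_s−ω_c) = −69(ω_r−ω_c),  ω_r=0, ω_s=1
Stage 1: 19(1−ω_c) = −69(0−ω_c)  ⇒  88ω_c = 19  ⇒  ω_c = 19/88
  ⇒ ω_c¹/ω_s¹ = 19/88
Stage 2: N_ring = 26 + 2·20 = 66
Stage 2: 26(ω_s−ω_c) = −66(ω_r−ω_c),  ω_s=0, ω_r=1
Stage 2: 26(0−ω_c) = −66(1−ω_c)  ⇒  92ω_c = 66  ⇒  ω_c = 33/46
  ⇒ ω_c²/ω_r² = 33/46
Coupling ω_r² = ω_c¹ ⇒ overall = 19/88 × 33/46 = 57/368

57/368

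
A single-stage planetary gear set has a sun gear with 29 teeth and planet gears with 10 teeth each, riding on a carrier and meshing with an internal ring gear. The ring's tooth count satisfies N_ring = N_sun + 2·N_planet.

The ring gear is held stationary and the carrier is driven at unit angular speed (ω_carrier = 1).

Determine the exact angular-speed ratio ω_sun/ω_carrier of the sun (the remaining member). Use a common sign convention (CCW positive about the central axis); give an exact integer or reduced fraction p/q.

N_ring = 29 + 2·10 = 49
29(ω_s−ω_c) = −49(ω_r−ω_c),  ω_r=0, ω_c=1
ω_s = 1 − (49/29)(0−1) = 78/29
ω_s/ω_c = 78/29

78/29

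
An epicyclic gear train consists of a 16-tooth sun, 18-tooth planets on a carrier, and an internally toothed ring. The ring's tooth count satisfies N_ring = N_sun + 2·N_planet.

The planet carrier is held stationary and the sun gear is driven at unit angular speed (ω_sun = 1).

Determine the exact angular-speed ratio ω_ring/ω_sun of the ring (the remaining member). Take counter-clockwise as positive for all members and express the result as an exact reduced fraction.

-4/13

N_ring = 16 + 2·18 = 52
16(ω_s−ω_c) = −52(ω_r−ω_c),  ω_c=0, ω_s=1
ω_r = 0 − (16/52)(1−0) = -4/13
ω_r/ω_s = -4/13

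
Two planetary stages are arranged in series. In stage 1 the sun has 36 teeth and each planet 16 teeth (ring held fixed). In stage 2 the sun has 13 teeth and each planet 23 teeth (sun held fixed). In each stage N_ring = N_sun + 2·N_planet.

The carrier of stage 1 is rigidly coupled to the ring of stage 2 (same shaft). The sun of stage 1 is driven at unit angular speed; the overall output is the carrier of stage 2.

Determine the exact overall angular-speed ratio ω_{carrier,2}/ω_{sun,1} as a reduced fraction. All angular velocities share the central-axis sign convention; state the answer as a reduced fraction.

Stage 1: N_ring = 36 + 2·16 = 68
Stage 1: 36(ω_s−ω_c) = −68(ω_r−ω_c),  ω_r=0, ω_s=1
Stage 1: 36(1−ω_c) = −68(0−ω_c)  ⇒  104ω_c = 36  ⇒  ω_c = 9/26
  ⇒ ω_c¹/ω_s¹ = 9/26
Stage 2: N_ring = 13 + 2·23 = 59
Stage 2: 13(ω_s−ω_c) = −59(ω_r−ω_c),  ω_s=0, ω_r=1
Stage 2: 13(0−ω_c) = −59(1−ω_c)  ⇒  72ω_c = 59  ⇒  ω_c = 59/72
  ⇒ ω_c²/ω_r² = 59/72
Coupling ω_r² = ω_c¹ ⇒ overall = 9/26 × 59/72 = 59/208

59/208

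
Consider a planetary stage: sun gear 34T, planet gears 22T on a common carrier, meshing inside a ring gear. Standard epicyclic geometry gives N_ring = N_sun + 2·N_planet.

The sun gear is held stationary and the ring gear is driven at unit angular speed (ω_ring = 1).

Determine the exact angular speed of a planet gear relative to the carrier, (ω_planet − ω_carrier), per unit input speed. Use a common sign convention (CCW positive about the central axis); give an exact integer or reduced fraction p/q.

663/616

N_ring = 34 + 2·22 = 78
34(ω_s−ω_c) = −78(ω_r−ω_c),  ω_s=0, ω_r=1
34(0−ω_c) = −78(1−ω_c)  ⇒  112ω_c = 78  ⇒  ω_c = 39/56
sun–planet: 34·(0−39/56) = −22·(ω_p−ω_c)  ⇒  ω_p−ω_c = −(34/22)·(-39/56) = 663/616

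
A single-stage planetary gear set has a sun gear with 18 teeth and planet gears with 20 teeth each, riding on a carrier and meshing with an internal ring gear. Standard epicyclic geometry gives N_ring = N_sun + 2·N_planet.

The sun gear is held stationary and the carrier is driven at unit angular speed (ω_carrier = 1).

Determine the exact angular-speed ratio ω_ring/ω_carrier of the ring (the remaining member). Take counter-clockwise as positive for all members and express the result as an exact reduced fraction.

38/29

N_ring = 18 + 2·20 = 58
18(ω_s−ω_c) = −58(ω_r−ω_c),  ω_s=0, ω_c=1
ω_r = 1 − (18/58)(0−1) = 38/29
ω_r/ω_c = 38/29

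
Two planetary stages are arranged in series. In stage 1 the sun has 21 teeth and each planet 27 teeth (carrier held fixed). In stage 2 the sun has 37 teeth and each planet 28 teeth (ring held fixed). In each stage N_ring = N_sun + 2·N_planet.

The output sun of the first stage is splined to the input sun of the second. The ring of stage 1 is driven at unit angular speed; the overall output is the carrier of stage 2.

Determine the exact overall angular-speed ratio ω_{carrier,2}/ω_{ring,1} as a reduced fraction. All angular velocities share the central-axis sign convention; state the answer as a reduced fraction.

Stage 1: N_ring = 21 + 2·27 = 75
Stage 1: 21(ω_s−ω_c) = −75(ω_r−ω_c),  ω_c=0, ω_r=1
Stage 1: ω_s = 0 − (75/21)(1−0) = -25/7
  ⇒ ω_s¹/ω_r¹ = -25/7
Stage 2: N_ring = 37 + 2·28 = 93
Stage 2: 37(ω_s−ω_c) = −93(ω_r−ω_c),  ω_r=0, ω_s=1
Stage 2: 37(1−ω_c) = −93(0−ω_c)  ⇒  130ω_c = 37  ⇒  ω_c = 37/130
  ⇒ ω_c²/ω_s² = 37/130
Coupling ω_s² = ω_s¹ ⇒ overall = -25/7 × 37/130 = -185/182

-185/182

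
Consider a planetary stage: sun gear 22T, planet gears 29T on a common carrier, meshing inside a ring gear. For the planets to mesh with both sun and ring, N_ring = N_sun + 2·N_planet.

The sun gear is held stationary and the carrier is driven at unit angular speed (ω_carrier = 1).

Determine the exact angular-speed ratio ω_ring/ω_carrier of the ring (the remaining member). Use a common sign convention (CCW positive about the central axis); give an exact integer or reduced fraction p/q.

N_ring = 22 + 2·29 = 80
22(ω_s−ω_c) = −80(ω_r−ω_c),  ω_s=0, ω_c=1
ω_r = 1 − (22/80)(0−1) = 51/40
ω_r/ω_c = 51/40

51/40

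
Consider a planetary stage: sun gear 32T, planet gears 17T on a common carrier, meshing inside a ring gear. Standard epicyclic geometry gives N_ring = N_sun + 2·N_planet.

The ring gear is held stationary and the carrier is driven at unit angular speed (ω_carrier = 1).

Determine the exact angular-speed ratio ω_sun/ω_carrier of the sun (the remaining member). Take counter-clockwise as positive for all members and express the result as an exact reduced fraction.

N_ring = 32 + 2·17 = 66
32(ω_s−ω_c) = −66(ω_r−ω_c),  ω_r=0, ω_c=1
ω_s = 1 − (66/32)(0−1) = 49/16
ω_s/ω_c = 49/16

49/16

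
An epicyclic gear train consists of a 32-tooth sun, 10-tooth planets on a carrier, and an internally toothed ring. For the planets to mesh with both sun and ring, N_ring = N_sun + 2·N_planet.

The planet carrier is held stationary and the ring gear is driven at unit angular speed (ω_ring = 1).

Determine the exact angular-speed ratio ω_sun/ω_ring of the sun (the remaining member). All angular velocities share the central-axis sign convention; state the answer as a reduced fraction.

-13/8

N_ring = 32 + 2·10 = 52
32(ω_s−ω_c) = −52(ω_r−ω_c),  ω_c=0, ω_r=1
ω_s = 0 − (52/32)(1−0) = -13/8
ω_s/ω_r = -13/8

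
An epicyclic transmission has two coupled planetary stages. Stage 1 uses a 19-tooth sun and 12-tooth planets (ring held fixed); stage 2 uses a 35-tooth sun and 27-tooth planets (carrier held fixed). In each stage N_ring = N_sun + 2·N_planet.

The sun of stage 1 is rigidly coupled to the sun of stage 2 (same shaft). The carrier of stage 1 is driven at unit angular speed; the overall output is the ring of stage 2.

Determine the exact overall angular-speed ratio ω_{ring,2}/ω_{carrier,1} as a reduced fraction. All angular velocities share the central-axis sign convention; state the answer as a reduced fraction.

-2170/1691

Stage 1: N_ring = 19 + 2·12 = 43
Stage 1: 19(ω_s−ω_c) = −43(ω_r−ω_c),  ω_r=0, ω_c=1
Stage 1: ω_s = 1 − (43/19)(0−1) = 62/19
  ⇒ ω_s¹/ω_c¹ = 62/19
Stage 2: N_ring = 35 + 2·27 = 89
Stage 2: 35(ω_s−ω_c) = −89(ω_r−ω_c),  ω_c=0, ω_s=1
Stage 2: ω_r = 0 − (35/89)(1−0) = -35/89
  ⇒ ω_r²/ω_s² = -35/89
Coupling ω_s² = ω_s¹ ⇒ overall = 62/19 × -35/89 = -2170/1691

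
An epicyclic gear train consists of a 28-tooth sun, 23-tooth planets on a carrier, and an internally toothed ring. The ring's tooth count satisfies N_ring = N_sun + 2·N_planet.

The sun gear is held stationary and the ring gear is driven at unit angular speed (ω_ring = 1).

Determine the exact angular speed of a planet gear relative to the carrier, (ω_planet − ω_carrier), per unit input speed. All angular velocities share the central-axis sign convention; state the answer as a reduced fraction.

1036/1173

N_ring = 28 + 2·23 = 74
28(ω_s−ω_c) = −74(ω_r−ω_c),  ω_s=0, ω_r=1
28(0−ω_c) = −74(1−ω_c)  ⇒  102ω_c = 74  ⇒  ω_c = 37/51
sun–planet: 28·(0−37/51) = −23·(ω_p−ω_c)  ⇒  ω_p−ω_c = −(28/23)·(-37/51) = 1036/1173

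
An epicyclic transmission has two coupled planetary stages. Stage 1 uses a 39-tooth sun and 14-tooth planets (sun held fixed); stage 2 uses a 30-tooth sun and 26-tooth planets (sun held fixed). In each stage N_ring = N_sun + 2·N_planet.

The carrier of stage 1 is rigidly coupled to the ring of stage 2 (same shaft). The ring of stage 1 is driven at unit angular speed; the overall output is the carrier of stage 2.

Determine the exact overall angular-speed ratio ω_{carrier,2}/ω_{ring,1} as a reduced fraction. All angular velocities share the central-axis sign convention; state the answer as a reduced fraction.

Stage 1: N_ring = 39 + 2·14 = 67
Stage 1: 39(ω_s−ω_c) = −67(ω_r−ω_c),  ω_s=0, ω_r=1
Stage 1: 39(0−ω_c) = −67(1−ω_c)  ⇒  106ω_c = 67  ⇒  ω_c = 67/106
  ⇒ ω_c¹/ω_r¹ = 67/106
Stage 2: N_ring = 30 + 2·26 = 82
Stage 2: 30(ω_s−ω_c) = −82(ω_r−ω_c),  ω_s=0, ω_r=1
Stage 2: 30(0−ω_c) = −82(1−ω_c)  ⇒  112ω_c = 82  ⇒  ω_c = 41/56
  ⇒ ω_c²/ω_r² = 41/56
Coupling ω_r² = ω_c¹ ⇒ overall = 67/106 × 41/56 = 2747/5936

2747/5936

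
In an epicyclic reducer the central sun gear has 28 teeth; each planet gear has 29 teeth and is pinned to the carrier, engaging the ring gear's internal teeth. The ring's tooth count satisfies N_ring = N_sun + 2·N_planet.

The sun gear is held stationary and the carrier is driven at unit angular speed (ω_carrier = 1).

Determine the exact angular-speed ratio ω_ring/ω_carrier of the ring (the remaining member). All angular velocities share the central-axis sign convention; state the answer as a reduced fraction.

57/43

N_ring = 28 + 2·29 = 86
28(ω_s−ω_c) = −86(ω_r−ω_c),  ω_s=0, ω_c=1
ω_r = 1 − (28/86)(0−1) = 57/43
ω_r/ω_c = 57/43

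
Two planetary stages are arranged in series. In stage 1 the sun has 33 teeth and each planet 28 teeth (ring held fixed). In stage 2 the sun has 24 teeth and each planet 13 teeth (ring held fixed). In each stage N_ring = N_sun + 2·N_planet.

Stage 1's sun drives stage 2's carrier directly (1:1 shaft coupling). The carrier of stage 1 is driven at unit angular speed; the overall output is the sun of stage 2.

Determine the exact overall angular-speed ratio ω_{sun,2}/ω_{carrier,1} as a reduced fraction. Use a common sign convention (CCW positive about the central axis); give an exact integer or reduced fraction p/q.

Stage 1: N_ring = 33 + 2·28 = 89
Stage 1: 33(ω_s−ω_c) = −89(ω_r−ω_c),  ω_r=0, ω_c=1
Stage 1: ω_s = 1 − (89/33)(0−1) = 122/33
  ⇒ ω_s¹/ω_c¹ = 122/33
Stage 2: N_ring = 24 + 2·13 = 50
Stage 2: 24(ω_s−ω_c) = −50(ω_r−ω_c),  ω_r=0, ω_c=1
Stage 2: ω_s = 1 − (50/24)(0−1) = 37/12
  ⇒ ω_s²/ω_c² = 37/12
Coupling ω_c² = ω_s¹ ⇒ overall = 122/33 × 37/12 = 2257/198

2257/198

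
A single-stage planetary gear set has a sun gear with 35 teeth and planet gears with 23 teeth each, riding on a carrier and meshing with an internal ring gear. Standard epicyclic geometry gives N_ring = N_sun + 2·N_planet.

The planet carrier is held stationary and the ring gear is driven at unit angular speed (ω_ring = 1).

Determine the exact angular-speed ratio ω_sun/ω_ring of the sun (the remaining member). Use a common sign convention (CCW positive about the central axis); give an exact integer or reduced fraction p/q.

-81/35

N_ring = 35 + 2·23 = 81
35(ω_s−ω_c) = −81(ω_r−ω_c),  ω_c=0, ω_r=1
ω_s = 0 − (81/35)(1−0) = -81/35
ω_s/ω_r = -81/35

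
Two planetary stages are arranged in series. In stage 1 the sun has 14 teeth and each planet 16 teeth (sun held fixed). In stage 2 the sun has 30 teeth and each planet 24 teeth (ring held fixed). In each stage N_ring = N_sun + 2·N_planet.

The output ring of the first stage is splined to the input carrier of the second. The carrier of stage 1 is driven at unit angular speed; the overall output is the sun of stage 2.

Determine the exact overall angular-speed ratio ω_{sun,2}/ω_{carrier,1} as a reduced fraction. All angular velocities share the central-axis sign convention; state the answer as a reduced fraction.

108/23

Stage 1: N_ring = 14 + 2·16 = 46
Stage 1: 14(ω_s−ω_c) = −46(ω_r−ω_c),  ω_s=0, ω_c=1
Stage 1: ω_r = 1 − (14/46)(0−1) = 30/23
  ⇒ ω_r¹/ω_c¹ = 30/23
Stage 2: N_ring = 30 + 2·24 = 78
Stage 2: 30(ω_s−ω_c) = −78(ω_r−ω_c),  ω_r=0, ω_c=1
Stage 2: ω_s = 1 − (78/30)(0−1) = 18/5
  ⇒ ω_s²/ω_c² = 18/5
Coupling ω_c² = ω_r¹ ⇒ overall = 30/23 × 18/5 = 108/23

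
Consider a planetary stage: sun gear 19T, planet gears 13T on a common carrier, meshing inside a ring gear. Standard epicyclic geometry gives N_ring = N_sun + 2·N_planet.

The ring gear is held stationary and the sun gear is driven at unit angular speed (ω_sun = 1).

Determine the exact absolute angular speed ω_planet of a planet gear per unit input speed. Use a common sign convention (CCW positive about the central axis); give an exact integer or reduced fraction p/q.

N_ring = 19 + 2·13 = 45
19(ω_s−ω_c) = −45(ω_r−ω_c),  ω_r=0, ω_s=1
19(1−ω_c) = −45(0−ω_c)  ⇒  64ω_c = 19  ⇒  ω_c = 19/64
sun–planet: 19·(1−19/64) = −13·(ω_p−ω_c)  ⇒  ω_p−ω_c = −(19/13)·(45/64) = -855/832
ω_p = 19/64 − 855/832 = -19/26

-19/26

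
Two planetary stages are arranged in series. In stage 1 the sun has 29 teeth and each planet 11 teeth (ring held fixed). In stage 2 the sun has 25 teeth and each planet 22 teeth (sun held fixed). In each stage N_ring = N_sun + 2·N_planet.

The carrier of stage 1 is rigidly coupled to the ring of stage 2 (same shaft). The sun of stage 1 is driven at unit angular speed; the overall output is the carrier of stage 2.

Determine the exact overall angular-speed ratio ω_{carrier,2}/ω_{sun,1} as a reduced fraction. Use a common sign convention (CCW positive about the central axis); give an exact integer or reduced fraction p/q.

Stage 1: N_ring = 29 + 2·11 = 51
Stage 1: 29(ω_s−ω_c) = −51(ω_r−ω_c),  ω_r=0, ω_s=1
Stage 1: 29(1−ω_c) = −51(0−ω_c)  ⇒  80ω_c = 29  ⇒  ω_c = 29/80
  ⇒ ω_c¹/ω_s¹ = 29/80
Stage 2: N_ring = 25 + 2·22 = 69
Stage 2: 25(ω_s−ω_c) = −69(ω_r−ω_c),  ω_s=0, ω_r=1
Stage 2: 25(0−ω_c) = −69(1−ω_c)  ⇒  94ω_c = 69  ⇒  ω_c = 69/94
  ⇒ ω_c²/ω_r² = 69/94
Coupling ω_r² = ω_c¹ ⇒ overall = 29/80 × 69/94 = 2001/7520

2001/7520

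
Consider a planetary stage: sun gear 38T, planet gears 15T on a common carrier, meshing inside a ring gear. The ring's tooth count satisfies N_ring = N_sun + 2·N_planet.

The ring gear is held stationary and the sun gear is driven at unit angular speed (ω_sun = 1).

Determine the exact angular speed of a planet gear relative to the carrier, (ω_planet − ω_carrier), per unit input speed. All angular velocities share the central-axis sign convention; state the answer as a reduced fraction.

N_ring = 38 + 2·15 = 68
38(ω_s−ω_c) = −68(ω_r−ω_c),  ω_r=0, ω_s=1
38(1−ω_c) = −68(0−ω_c)  ⇒  106ω_c = 38  ⇒  ω_c = 19/53
sun–planet: 38·(1−19/53) = −15·(ω_p−ω_c)  ⇒  ω_p−ω_c = −(38/15)·(34/53) = -1292/795

-1292/795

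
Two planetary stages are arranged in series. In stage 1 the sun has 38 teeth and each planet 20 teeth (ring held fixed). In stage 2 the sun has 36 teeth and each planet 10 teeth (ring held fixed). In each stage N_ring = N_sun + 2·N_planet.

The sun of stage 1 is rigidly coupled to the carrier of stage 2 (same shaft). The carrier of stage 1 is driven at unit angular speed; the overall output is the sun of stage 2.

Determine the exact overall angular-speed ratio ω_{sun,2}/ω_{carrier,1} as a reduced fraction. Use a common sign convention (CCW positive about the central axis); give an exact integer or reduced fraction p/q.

1334/171

Stage 1: N_ring = 38 + 2·20 = 78
Stage 1: 38(ω_s−ω_c) = −78(ω_r−ω_c),  ω_r=0, ω_c=1
Stage 1: ω_s = 1 − (78/38)(0−1) = 58/19
  ⇒ ω_s¹/ω_c¹ = 58/19
Stage 2: N_ring = 36 + 2·10 = 56
Stage 2: 36(ω_s−ω_c) = −56(ω_r−ω_c),  ω_r=0, ω_c=1
Stage 2: ω_s = 1 − (56/36)(0−1) = 23/9
  ⇒ ω_s²/ω_c² = 23/9
Coupling ω_c² = ω_s¹ ⇒ overall = 58/19 × 23/9 = 1334/171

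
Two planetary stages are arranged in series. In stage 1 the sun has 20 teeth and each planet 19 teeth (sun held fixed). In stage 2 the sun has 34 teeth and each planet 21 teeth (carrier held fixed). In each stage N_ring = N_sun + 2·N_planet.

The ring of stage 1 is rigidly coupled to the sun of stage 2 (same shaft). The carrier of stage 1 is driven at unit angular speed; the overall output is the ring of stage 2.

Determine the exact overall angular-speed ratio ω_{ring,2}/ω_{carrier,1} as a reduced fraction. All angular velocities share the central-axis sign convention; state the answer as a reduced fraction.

Stage 1: N_ring = 20 + 2·19 = 58
Stage 1: 20(ω_s−ω_c) = −58(ω_r−ω_c),  ω_s=0, ω_c=1
Stage 1: ω_r = 1 − (20/58)(0−1) = 39/29
  ⇒ ω_r¹/ω_c¹ = 39/29
Stage 2: N_ring = 34 + 2·21 = 76
Stage 2: 34(ω_s−ω_c) = −76(ω_r−ω_c),  ω_c=0, ω_s=1
Stage 2: ω_r = 0 − (34/76)(1−0) = -17/38
  ⇒ ω_r²/ω_s² = -17/38
Coupling ω_s² = ω_r¹ ⇒ overall = 39/29 × -17/38 = -663/1102

-663/1102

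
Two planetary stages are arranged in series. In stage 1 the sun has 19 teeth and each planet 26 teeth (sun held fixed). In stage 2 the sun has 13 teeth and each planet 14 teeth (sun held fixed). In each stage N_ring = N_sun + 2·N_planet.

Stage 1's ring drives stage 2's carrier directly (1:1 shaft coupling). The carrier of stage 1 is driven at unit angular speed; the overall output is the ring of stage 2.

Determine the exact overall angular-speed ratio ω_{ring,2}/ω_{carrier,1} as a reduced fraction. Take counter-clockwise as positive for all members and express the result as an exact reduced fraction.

4860/2911

Stage 1: N_ring = 19 + 2·26 = 71
Stage 1: 19(ω_s−ω_c) = −71(ω_r−ω_c),  ω_s=0, ω_c=1
Stage 1: ω_r = 1 − (19/71)(0−1) = 90/71
  ⇒ ω_r¹/ω_c¹ = 90/71
Stage 2: N_ring = 13 + 2·14 = 41
Stage 2: 13(ω_s−ω_c) = −41(ω_r−ω_c),  ω_s=0, ω_c=1
Stage 2: ω_r = 1 − (13/41)(0−1) = 54/41
  ⇒ ω_r²/ω_c² = 54/41
Coupling ω_c² = ω_r¹ ⇒ overall = 90/71 × 54/41 = 4860/2911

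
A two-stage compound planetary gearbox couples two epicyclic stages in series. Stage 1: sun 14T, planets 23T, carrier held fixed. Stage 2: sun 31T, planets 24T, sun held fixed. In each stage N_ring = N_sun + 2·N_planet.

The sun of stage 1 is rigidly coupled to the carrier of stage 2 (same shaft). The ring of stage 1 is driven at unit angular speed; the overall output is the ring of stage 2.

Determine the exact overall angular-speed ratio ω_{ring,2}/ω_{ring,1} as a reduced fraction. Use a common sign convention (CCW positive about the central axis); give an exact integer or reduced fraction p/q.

-3300/553

Stage 1: N_ring = 14 + 2·23 = 60
Stage 1: 14(ω_s−ω_c) = −60(ω_r−ω_c),  ω_c=0, ω_r=1
Stage 1: ω_s = 0 − (60/14)(1−0) = -30/7
  ⇒ ω_s¹/ω_r¹ = -30/7
Stage 2: N_ring = 31 + 2·24 = 79
Stage 2: 31(ω_s−ω_c) = −79(ω_r−ω_c),  ω_s=0, ω_c=1
Stage 2: ω_r = 1 − (31/79)(0−1) = 110/79
  ⇒ ω_r²/ω_c² = 110/79
Coupling ω_c² = ω_s¹ ⇒ overall = -30/7 × 110/79 = -3300/553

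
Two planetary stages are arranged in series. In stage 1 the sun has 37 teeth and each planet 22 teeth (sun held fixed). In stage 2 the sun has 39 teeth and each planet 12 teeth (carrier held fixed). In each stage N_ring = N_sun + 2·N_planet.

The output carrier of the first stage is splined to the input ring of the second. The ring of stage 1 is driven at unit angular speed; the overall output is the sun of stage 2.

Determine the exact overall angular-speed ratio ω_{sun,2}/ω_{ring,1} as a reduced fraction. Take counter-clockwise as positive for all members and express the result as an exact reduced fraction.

-1701/1534

Stage 1: N_ring = 37 + 2·22 = 81
Stage 1: 37(ω_s−ω_c) = −81(ω_r−ω_c),  ω_s=0, ω_r=1
Stage 1: 37(0−ω_c) = −81(1−ω_c)  ⇒  118ω_c = 81  ⇒  ω_c = 81/118
  ⇒ ω_c¹/ω_r¹ = 81/118
Stage 2: N_ring = 39 + 2·12 = 63
Stage 2: 39(ω_s−ω_c) = −63(ω_r−ω_c),  ω_c=0, ω_r=1
Stage 2: ω_s = 0 − (63/39)(1−0) = -21/13
  ⇒ ω_s²/ω_r² = -21/13
Coupling ω_r² = ω_c¹ ⇒ overall = 81/118 × -21/13 = -1701/1534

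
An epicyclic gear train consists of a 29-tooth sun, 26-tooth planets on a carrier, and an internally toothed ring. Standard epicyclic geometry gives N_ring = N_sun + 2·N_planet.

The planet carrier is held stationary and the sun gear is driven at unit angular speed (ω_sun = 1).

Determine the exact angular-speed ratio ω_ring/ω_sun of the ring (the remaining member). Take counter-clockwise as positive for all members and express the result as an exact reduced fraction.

N_ring = 29 + 2·26 = 81
29(ω_s−ω_c) = −81(ω_r−ω_c),  ω_c=0, ω_s=1
ω_r = 0 − (29/81)(1−0) = -29/81
ω_r/ω_s = -29/81

-29/81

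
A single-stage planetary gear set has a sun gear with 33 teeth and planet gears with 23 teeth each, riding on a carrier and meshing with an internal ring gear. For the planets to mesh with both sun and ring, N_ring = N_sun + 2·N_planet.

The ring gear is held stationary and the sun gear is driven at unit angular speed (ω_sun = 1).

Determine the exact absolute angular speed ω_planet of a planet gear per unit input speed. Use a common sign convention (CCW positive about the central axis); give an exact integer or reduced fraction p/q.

N_ring = 33 + 2·23 = 79
33(ω_s−ω_c) = −79(ω_r−ω_c),  ω_r=0, ω_s=1
33(1−ω_c) = −79(0−ω_c)  ⇒  112ω_c = 33  ⇒  ω_c = 33/112
sun–planet: 33·(1−33/112) = −23·(ω_p−ω_c)  ⇒  ω_p−ω_c = −(33/23)·(79/112) = -2607/2576
ω_p = 33/112 − 2607/2576 = -33/46

-33/46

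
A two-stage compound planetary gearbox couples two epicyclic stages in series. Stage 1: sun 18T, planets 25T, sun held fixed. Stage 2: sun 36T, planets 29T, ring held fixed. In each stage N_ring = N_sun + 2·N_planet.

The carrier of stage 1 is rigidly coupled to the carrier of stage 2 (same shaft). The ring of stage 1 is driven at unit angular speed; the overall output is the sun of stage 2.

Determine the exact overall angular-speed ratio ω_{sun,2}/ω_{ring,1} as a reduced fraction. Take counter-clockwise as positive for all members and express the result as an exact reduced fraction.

Stage 1: N_ring = 18 + 2·25 = 68
Stage 1: 18(ω_s−ω_c) = −68(ω_r−ω_c),  ω_s=0, ω_r=1
Stage 1: 18(0−ω_c) = −68(1−ω_c)  ⇒  86ω_c = 68  ⇒  ω_c = 34/43
  ⇒ ω_c¹/ω_r¹ = 34/43
Stage 2: N_ring = 36 + 2·29 = 94
Stage 2: 36(ω_s−ω_c) = −94(ω_r−ω_c),  ω_r=0, ω_c=1
Stage 2: ω_s = 1 − (94/36)(0−1) = 65/18
  ⇒ ω_s²/ω_c² = 65/18
Coupling ω_c² = ω_c¹ ⇒ overall = 34/43 × 65/18 = 1105/387

1105/387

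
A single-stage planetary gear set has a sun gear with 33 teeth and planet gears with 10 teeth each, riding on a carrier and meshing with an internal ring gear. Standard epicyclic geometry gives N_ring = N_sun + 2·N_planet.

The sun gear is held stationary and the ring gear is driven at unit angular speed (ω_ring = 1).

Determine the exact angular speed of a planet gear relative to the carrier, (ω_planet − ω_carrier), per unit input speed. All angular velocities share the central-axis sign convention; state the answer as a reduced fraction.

N_ring = 33 + 2·10 = 53
33(ω_s−ω_c) = −53(ω_r−ω_c),  ω_s=0, ω_r=1
33(0−ω_c) = −53(1−ω_c)  ⇒  86ω_c = 53  ⇒  ω_c = 53/86
sun–planet: 33·(0−53/86) = −10·(ω_p−ω_c)  ⇒  ω_p−ω_c = −(33/10)·(-53/86) = 1749/860

1749/860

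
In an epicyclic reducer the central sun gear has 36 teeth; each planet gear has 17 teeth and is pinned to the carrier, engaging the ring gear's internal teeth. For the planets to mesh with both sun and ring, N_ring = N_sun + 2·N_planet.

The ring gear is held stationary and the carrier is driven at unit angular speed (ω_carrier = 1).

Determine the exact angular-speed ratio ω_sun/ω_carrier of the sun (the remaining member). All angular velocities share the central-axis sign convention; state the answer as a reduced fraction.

N_ring = 36 + 2·17 = 70
36(ω_s−ω_c) = −70(ω_r−ω_c),  ω_r=0, ω_c=1
ω_s = 1 − (70/36)(0−1) = 53/18
ω_s/ω_c = 53/18

53/18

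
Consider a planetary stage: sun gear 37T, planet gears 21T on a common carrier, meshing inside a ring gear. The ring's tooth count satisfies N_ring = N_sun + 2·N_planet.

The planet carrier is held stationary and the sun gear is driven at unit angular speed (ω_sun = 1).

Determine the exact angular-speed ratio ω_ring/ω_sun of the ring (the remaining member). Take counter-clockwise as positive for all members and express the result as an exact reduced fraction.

N_ring = 37 + 2·21 = 79
37(ω_s−ω_c) = −79(ω_r−ω_c),  ω_c=0, ω_s=1
ω_r = 0 − (37/79)(1−0) = -37/79
ω_r/ω_s = -37/79

-37/79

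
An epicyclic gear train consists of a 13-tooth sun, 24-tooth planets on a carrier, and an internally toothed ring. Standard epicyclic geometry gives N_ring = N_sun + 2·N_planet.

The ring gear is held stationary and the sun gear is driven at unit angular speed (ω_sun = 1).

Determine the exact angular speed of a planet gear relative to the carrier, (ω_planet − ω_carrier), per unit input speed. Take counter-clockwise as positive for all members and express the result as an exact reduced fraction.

N_ring = 13 + 2·24 = 61
13(ω_s−ω_c) = −61(ω_r−ω_c),  ω_r=0, ω_s=1
13(1−ω_c) = −61(0−ω_c)  ⇒  74ω_c = 13  ⇒  ω_c = 13/74
sun–planet: 13·(1−13/74) = −24·(ω_p−ω_c)  ⇒  ω_p−ω_c = −(13/24)·(61/74) = -793/1776

-793/1776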